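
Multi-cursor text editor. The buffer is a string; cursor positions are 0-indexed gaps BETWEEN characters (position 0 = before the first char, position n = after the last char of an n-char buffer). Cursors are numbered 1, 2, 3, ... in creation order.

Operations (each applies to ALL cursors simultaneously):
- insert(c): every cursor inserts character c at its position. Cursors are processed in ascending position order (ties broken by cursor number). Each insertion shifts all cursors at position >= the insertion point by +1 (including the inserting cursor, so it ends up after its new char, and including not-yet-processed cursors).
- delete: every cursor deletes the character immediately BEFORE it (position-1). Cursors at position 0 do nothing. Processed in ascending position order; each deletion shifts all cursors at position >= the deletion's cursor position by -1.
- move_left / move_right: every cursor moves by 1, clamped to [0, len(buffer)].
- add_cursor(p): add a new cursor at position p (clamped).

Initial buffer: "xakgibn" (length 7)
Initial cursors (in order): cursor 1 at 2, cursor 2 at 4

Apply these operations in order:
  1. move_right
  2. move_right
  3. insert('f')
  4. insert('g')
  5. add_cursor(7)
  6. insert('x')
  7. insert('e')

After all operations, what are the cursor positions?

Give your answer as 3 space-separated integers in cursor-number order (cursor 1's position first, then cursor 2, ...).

After op 1 (move_right): buffer="xakgibn" (len 7), cursors c1@3 c2@5, authorship .......
After op 2 (move_right): buffer="xakgibn" (len 7), cursors c1@4 c2@6, authorship .......
After op 3 (insert('f')): buffer="xakgfibfn" (len 9), cursors c1@5 c2@8, authorship ....1..2.
After op 4 (insert('g')): buffer="xakgfgibfgn" (len 11), cursors c1@6 c2@10, authorship ....11..22.
After op 5 (add_cursor(7)): buffer="xakgfgibfgn" (len 11), cursors c1@6 c3@7 c2@10, authorship ....11..22.
After op 6 (insert('x')): buffer="xakgfgxixbfgxn" (len 14), cursors c1@7 c3@9 c2@13, authorship ....111.3.222.
After op 7 (insert('e')): buffer="xakgfgxeixebfgxen" (len 17), cursors c1@8 c3@11 c2@16, authorship ....1111.33.2222.

Answer: 8 16 11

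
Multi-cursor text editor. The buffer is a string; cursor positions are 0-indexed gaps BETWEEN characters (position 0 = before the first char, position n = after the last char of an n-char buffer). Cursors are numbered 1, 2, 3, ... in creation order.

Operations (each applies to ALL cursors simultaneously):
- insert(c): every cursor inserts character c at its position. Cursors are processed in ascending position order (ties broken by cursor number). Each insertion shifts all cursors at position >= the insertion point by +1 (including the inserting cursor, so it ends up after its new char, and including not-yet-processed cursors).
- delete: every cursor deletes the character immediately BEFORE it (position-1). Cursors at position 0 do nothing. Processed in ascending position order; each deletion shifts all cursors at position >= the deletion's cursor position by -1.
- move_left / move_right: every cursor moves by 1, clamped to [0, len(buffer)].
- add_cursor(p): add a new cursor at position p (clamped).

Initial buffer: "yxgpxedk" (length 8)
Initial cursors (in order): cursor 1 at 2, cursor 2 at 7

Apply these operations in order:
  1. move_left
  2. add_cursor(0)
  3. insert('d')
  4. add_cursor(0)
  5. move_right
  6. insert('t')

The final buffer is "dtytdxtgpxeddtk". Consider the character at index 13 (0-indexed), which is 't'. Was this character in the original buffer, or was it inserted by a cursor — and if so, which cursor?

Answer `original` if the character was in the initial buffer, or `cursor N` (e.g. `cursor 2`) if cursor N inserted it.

Answer: cursor 2

Derivation:
After op 1 (move_left): buffer="yxgpxedk" (len 8), cursors c1@1 c2@6, authorship ........
After op 2 (add_cursor(0)): buffer="yxgpxedk" (len 8), cursors c3@0 c1@1 c2@6, authorship ........
After op 3 (insert('d')): buffer="dydxgpxeddk" (len 11), cursors c3@1 c1@3 c2@9, authorship 3.1.....2..
After op 4 (add_cursor(0)): buffer="dydxgpxeddk" (len 11), cursors c4@0 c3@1 c1@3 c2@9, authorship 3.1.....2..
After op 5 (move_right): buffer="dydxgpxeddk" (len 11), cursors c4@1 c3@2 c1@4 c2@10, authorship 3.1.....2..
After op 6 (insert('t')): buffer="dtytdxtgpxeddtk" (len 15), cursors c4@2 c3@4 c1@7 c2@14, authorship 34.31.1....2.2.
Authorship (.=original, N=cursor N): 3 4 . 3 1 . 1 . . . . 2 . 2 .
Index 13: author = 2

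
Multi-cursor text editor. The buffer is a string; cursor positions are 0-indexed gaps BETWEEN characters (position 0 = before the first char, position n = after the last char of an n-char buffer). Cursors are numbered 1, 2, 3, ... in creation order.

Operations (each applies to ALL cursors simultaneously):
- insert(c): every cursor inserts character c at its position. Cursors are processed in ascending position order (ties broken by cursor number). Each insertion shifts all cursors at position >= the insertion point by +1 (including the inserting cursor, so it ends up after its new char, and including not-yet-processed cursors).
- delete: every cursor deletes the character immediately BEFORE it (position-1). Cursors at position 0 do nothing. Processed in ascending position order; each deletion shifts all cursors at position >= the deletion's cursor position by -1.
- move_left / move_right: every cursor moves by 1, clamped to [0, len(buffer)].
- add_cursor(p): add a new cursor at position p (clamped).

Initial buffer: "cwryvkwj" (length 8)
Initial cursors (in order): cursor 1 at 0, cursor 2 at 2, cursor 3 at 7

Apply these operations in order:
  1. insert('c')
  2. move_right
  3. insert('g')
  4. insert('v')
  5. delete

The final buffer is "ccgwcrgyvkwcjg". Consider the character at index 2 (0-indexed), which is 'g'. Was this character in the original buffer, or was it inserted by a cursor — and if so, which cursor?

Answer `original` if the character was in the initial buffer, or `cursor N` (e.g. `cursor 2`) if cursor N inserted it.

Answer: cursor 1

Derivation:
After op 1 (insert('c')): buffer="ccwcryvkwcj" (len 11), cursors c1@1 c2@4 c3@10, authorship 1..2.....3.
After op 2 (move_right): buffer="ccwcryvkwcj" (len 11), cursors c1@2 c2@5 c3@11, authorship 1..2.....3.
After op 3 (insert('g')): buffer="ccgwcrgyvkwcjg" (len 14), cursors c1@3 c2@7 c3@14, authorship 1.1.2.2....3.3
After op 4 (insert('v')): buffer="ccgvwcrgvyvkwcjgv" (len 17), cursors c1@4 c2@9 c3@17, authorship 1.11.2.22....3.33
After op 5 (delete): buffer="ccgwcrgyvkwcjg" (len 14), cursors c1@3 c2@7 c3@14, authorship 1.1.2.2....3.3
Authorship (.=original, N=cursor N): 1 . 1 . 2 . 2 . . . . 3 . 3
Index 2: author = 1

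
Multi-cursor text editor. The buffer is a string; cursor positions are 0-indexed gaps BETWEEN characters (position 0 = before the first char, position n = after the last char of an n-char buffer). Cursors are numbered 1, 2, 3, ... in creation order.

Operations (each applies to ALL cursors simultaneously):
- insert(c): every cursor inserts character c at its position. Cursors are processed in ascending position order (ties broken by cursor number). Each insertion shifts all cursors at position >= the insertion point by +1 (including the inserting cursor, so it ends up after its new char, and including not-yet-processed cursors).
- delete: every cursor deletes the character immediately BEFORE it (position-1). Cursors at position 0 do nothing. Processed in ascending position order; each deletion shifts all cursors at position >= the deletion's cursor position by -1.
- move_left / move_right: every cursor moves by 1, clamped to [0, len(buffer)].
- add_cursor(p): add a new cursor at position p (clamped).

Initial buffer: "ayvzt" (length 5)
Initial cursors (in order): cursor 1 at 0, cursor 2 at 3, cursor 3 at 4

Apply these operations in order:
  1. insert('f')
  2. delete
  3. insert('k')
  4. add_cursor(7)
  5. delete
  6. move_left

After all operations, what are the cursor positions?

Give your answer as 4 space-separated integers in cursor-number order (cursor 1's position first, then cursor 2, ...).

Answer: 0 2 2 2

Derivation:
After op 1 (insert('f')): buffer="fayvfzft" (len 8), cursors c1@1 c2@5 c3@7, authorship 1...2.3.
After op 2 (delete): buffer="ayvzt" (len 5), cursors c1@0 c2@3 c3@4, authorship .....
After op 3 (insert('k')): buffer="kayvkzkt" (len 8), cursors c1@1 c2@5 c3@7, authorship 1...2.3.
After op 4 (add_cursor(7)): buffer="kayvkzkt" (len 8), cursors c1@1 c2@5 c3@7 c4@7, authorship 1...2.3.
After op 5 (delete): buffer="ayvt" (len 4), cursors c1@0 c2@3 c3@3 c4@3, authorship ....
After op 6 (move_left): buffer="ayvt" (len 4), cursors c1@0 c2@2 c3@2 c4@2, authorship ....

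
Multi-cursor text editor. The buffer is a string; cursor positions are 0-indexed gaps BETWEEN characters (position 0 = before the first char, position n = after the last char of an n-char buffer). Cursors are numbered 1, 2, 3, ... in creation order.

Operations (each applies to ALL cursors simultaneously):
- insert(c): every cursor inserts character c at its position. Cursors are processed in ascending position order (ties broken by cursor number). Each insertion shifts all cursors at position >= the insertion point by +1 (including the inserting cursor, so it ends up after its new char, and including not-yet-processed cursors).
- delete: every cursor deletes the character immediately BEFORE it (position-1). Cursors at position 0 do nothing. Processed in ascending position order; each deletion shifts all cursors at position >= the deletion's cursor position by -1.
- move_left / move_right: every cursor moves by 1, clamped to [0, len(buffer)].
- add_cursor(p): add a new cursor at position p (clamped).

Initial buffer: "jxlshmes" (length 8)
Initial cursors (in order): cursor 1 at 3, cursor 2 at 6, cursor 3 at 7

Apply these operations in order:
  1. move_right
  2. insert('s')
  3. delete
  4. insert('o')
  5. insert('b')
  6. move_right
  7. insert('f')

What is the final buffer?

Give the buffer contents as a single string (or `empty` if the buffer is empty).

After op 1 (move_right): buffer="jxlshmes" (len 8), cursors c1@4 c2@7 c3@8, authorship ........
After op 2 (insert('s')): buffer="jxlsshmesss" (len 11), cursors c1@5 c2@9 c3@11, authorship ....1...2.3
After op 3 (delete): buffer="jxlshmes" (len 8), cursors c1@4 c2@7 c3@8, authorship ........
After op 4 (insert('o')): buffer="jxlsohmeoso" (len 11), cursors c1@5 c2@9 c3@11, authorship ....1...2.3
After op 5 (insert('b')): buffer="jxlsobhmeobsob" (len 14), cursors c1@6 c2@11 c3@14, authorship ....11...22.33
After op 6 (move_right): buffer="jxlsobhmeobsob" (len 14), cursors c1@7 c2@12 c3@14, authorship ....11...22.33
After op 7 (insert('f')): buffer="jxlsobhfmeobsfobf" (len 17), cursors c1@8 c2@14 c3@17, authorship ....11.1..22.2333

Answer: jxlsobhfmeobsfobf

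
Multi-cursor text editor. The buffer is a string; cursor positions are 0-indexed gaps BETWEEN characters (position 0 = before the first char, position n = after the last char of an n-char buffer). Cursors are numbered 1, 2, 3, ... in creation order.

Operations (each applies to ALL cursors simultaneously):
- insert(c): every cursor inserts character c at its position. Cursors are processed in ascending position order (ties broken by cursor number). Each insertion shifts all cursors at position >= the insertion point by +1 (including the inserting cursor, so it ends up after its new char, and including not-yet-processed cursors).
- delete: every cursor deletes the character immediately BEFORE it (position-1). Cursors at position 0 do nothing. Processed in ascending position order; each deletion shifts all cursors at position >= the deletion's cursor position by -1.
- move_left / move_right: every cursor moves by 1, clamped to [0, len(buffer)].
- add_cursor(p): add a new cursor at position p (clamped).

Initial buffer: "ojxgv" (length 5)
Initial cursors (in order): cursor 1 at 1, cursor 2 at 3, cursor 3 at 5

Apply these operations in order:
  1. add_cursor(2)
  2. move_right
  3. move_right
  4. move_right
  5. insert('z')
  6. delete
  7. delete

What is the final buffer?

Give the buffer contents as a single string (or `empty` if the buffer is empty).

Answer: o

Derivation:
After op 1 (add_cursor(2)): buffer="ojxgv" (len 5), cursors c1@1 c4@2 c2@3 c3@5, authorship .....
After op 2 (move_right): buffer="ojxgv" (len 5), cursors c1@2 c4@3 c2@4 c3@5, authorship .....
After op 3 (move_right): buffer="ojxgv" (len 5), cursors c1@3 c4@4 c2@5 c3@5, authorship .....
After op 4 (move_right): buffer="ojxgv" (len 5), cursors c1@4 c2@5 c3@5 c4@5, authorship .....
After op 5 (insert('z')): buffer="ojxgzvzzz" (len 9), cursors c1@5 c2@9 c3@9 c4@9, authorship ....1.234
After op 6 (delete): buffer="ojxgv" (len 5), cursors c1@4 c2@5 c3@5 c4@5, authorship .....
After op 7 (delete): buffer="o" (len 1), cursors c1@1 c2@1 c3@1 c4@1, authorship .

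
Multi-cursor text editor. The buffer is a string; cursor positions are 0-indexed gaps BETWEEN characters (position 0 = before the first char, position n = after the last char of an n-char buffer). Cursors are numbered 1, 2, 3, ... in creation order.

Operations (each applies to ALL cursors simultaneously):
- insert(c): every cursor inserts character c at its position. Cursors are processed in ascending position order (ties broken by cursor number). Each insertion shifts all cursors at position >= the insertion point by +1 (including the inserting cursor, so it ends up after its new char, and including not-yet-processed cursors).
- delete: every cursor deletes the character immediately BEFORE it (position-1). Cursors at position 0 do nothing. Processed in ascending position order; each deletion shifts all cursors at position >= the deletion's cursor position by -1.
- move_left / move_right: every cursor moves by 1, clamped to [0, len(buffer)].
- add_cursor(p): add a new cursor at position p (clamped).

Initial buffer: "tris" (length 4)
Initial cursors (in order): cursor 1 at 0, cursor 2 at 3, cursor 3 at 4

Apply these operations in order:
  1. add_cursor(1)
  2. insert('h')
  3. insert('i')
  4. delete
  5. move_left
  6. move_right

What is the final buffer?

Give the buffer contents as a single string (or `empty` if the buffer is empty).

After op 1 (add_cursor(1)): buffer="tris" (len 4), cursors c1@0 c4@1 c2@3 c3@4, authorship ....
After op 2 (insert('h')): buffer="hthrihsh" (len 8), cursors c1@1 c4@3 c2@6 c3@8, authorship 1.4..2.3
After op 3 (insert('i')): buffer="hithirihishi" (len 12), cursors c1@2 c4@5 c2@9 c3@12, authorship 11.44..22.33
After op 4 (delete): buffer="hthrihsh" (len 8), cursors c1@1 c4@3 c2@6 c3@8, authorship 1.4..2.3
After op 5 (move_left): buffer="hthrihsh" (len 8), cursors c1@0 c4@2 c2@5 c3@7, authorship 1.4..2.3
After op 6 (move_right): buffer="hthrihsh" (len 8), cursors c1@1 c4@3 c2@6 c3@8, authorship 1.4..2.3

Answer: hthrihsh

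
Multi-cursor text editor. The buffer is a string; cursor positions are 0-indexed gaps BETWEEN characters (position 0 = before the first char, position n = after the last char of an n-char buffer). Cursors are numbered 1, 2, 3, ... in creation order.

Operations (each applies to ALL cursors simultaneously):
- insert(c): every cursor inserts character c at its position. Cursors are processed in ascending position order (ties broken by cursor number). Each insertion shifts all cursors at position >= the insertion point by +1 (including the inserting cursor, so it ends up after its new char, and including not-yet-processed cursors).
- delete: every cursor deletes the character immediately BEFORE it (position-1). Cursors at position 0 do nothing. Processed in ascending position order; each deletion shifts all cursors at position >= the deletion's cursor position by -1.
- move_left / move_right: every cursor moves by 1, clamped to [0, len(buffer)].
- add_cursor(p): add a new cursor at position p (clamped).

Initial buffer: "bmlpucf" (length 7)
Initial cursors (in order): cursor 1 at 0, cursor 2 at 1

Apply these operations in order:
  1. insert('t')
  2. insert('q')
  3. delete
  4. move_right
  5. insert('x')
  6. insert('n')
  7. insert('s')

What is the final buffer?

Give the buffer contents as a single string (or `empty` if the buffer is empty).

Answer: tbxnstmxnslpucf

Derivation:
After op 1 (insert('t')): buffer="tbtmlpucf" (len 9), cursors c1@1 c2@3, authorship 1.2......
After op 2 (insert('q')): buffer="tqbtqmlpucf" (len 11), cursors c1@2 c2@5, authorship 11.22......
After op 3 (delete): buffer="tbtmlpucf" (len 9), cursors c1@1 c2@3, authorship 1.2......
After op 4 (move_right): buffer="tbtmlpucf" (len 9), cursors c1@2 c2@4, authorship 1.2......
After op 5 (insert('x')): buffer="tbxtmxlpucf" (len 11), cursors c1@3 c2@6, authorship 1.12.2.....
After op 6 (insert('n')): buffer="tbxntmxnlpucf" (len 13), cursors c1@4 c2@8, authorship 1.112.22.....
After op 7 (insert('s')): buffer="tbxnstmxnslpucf" (len 15), cursors c1@5 c2@10, authorship 1.1112.222.....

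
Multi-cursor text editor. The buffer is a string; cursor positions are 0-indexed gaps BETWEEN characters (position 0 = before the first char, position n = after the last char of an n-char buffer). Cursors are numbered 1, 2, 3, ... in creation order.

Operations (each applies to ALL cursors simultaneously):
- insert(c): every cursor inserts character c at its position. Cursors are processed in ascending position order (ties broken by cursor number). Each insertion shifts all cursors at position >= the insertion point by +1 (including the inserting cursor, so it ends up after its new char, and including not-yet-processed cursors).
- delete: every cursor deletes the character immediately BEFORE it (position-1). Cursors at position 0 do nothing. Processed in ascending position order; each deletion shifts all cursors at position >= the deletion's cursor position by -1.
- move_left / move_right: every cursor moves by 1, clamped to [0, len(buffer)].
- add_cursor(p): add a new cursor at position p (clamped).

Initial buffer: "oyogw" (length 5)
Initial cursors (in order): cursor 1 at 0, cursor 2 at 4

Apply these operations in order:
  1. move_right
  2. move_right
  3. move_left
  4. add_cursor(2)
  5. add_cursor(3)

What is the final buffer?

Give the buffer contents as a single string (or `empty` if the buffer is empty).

Answer: oyogw

Derivation:
After op 1 (move_right): buffer="oyogw" (len 5), cursors c1@1 c2@5, authorship .....
After op 2 (move_right): buffer="oyogw" (len 5), cursors c1@2 c2@5, authorship .....
After op 3 (move_left): buffer="oyogw" (len 5), cursors c1@1 c2@4, authorship .....
After op 4 (add_cursor(2)): buffer="oyogw" (len 5), cursors c1@1 c3@2 c2@4, authorship .....
After op 5 (add_cursor(3)): buffer="oyogw" (len 5), cursors c1@1 c3@2 c4@3 c2@4, authorship .....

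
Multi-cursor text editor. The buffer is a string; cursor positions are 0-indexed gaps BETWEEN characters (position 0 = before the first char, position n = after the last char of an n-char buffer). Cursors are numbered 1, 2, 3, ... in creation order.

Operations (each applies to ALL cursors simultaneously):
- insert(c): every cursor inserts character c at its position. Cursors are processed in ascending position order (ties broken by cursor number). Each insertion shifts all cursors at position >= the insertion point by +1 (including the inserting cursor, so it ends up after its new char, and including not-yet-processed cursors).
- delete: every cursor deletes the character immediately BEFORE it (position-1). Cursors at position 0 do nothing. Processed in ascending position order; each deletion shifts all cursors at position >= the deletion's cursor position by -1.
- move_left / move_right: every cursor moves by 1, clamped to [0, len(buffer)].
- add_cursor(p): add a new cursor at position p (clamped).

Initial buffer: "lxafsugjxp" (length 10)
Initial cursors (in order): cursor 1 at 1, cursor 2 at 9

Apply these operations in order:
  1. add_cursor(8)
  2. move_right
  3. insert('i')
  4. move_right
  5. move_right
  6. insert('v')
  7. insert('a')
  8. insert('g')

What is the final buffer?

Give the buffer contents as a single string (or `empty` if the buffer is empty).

After op 1 (add_cursor(8)): buffer="lxafsugjxp" (len 10), cursors c1@1 c3@8 c2@9, authorship ..........
After op 2 (move_right): buffer="lxafsugjxp" (len 10), cursors c1@2 c3@9 c2@10, authorship ..........
After op 3 (insert('i')): buffer="lxiafsugjxipi" (len 13), cursors c1@3 c3@11 c2@13, authorship ..1.......3.2
After op 4 (move_right): buffer="lxiafsugjxipi" (len 13), cursors c1@4 c3@12 c2@13, authorship ..1.......3.2
After op 5 (move_right): buffer="lxiafsugjxipi" (len 13), cursors c1@5 c2@13 c3@13, authorship ..1.......3.2
After op 6 (insert('v')): buffer="lxiafvsugjxipivv" (len 16), cursors c1@6 c2@16 c3@16, authorship ..1..1.....3.223
After op 7 (insert('a')): buffer="lxiafvasugjxipivvaa" (len 19), cursors c1@7 c2@19 c3@19, authorship ..1..11.....3.22323
After op 8 (insert('g')): buffer="lxiafvagsugjxipivvaagg" (len 22), cursors c1@8 c2@22 c3@22, authorship ..1..111.....3.2232323

Answer: lxiafvagsugjxipivvaagg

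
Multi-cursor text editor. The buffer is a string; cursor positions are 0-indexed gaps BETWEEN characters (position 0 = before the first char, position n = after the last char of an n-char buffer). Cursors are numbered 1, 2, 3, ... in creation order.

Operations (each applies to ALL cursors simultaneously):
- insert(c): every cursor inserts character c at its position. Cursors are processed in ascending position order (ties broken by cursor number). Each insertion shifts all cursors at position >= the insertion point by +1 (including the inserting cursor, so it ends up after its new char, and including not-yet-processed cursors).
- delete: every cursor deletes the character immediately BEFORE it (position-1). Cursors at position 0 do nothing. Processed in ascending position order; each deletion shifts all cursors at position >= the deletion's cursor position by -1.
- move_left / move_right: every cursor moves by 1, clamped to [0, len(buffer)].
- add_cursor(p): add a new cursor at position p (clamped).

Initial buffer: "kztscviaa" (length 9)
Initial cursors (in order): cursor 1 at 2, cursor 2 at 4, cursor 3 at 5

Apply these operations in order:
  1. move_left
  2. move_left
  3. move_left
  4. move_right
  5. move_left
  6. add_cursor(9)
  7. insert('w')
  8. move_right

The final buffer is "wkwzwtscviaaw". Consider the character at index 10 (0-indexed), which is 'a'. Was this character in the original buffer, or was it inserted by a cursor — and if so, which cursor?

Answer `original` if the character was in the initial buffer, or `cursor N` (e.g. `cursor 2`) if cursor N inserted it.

After op 1 (move_left): buffer="kztscviaa" (len 9), cursors c1@1 c2@3 c3@4, authorship .........
After op 2 (move_left): buffer="kztscviaa" (len 9), cursors c1@0 c2@2 c3@3, authorship .........
After op 3 (move_left): buffer="kztscviaa" (len 9), cursors c1@0 c2@1 c3@2, authorship .........
After op 4 (move_right): buffer="kztscviaa" (len 9), cursors c1@1 c2@2 c3@3, authorship .........
After op 5 (move_left): buffer="kztscviaa" (len 9), cursors c1@0 c2@1 c3@2, authorship .........
After op 6 (add_cursor(9)): buffer="kztscviaa" (len 9), cursors c1@0 c2@1 c3@2 c4@9, authorship .........
After op 7 (insert('w')): buffer="wkwzwtscviaaw" (len 13), cursors c1@1 c2@3 c3@5 c4@13, authorship 1.2.3.......4
After op 8 (move_right): buffer="wkwzwtscviaaw" (len 13), cursors c1@2 c2@4 c3@6 c4@13, authorship 1.2.3.......4
Authorship (.=original, N=cursor N): 1 . 2 . 3 . . . . . . . 4
Index 10: author = original

Answer: original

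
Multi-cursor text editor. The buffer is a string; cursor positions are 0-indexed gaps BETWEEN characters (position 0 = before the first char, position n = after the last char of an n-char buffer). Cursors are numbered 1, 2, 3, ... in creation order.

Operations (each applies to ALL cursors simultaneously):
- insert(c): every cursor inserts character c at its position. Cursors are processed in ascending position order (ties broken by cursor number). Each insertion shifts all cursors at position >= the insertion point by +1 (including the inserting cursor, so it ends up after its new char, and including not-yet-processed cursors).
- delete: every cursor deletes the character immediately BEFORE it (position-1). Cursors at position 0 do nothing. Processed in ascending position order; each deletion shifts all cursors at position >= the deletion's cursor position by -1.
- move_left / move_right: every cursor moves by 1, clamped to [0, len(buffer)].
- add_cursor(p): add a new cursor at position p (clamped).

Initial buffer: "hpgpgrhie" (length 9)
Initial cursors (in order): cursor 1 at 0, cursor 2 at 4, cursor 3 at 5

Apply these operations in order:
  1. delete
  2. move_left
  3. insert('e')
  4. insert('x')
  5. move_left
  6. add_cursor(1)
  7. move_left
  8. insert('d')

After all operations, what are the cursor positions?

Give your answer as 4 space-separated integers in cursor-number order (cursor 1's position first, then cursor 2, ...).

Answer: 2 10 10 2

Derivation:
After op 1 (delete): buffer="hpgrhie" (len 7), cursors c1@0 c2@3 c3@3, authorship .......
After op 2 (move_left): buffer="hpgrhie" (len 7), cursors c1@0 c2@2 c3@2, authorship .......
After op 3 (insert('e')): buffer="ehpeegrhie" (len 10), cursors c1@1 c2@5 c3@5, authorship 1..23.....
After op 4 (insert('x')): buffer="exhpeexxgrhie" (len 13), cursors c1@2 c2@8 c3@8, authorship 11..2323.....
After op 5 (move_left): buffer="exhpeexxgrhie" (len 13), cursors c1@1 c2@7 c3@7, authorship 11..2323.....
After op 6 (add_cursor(1)): buffer="exhpeexxgrhie" (len 13), cursors c1@1 c4@1 c2@7 c3@7, authorship 11..2323.....
After op 7 (move_left): buffer="exhpeexxgrhie" (len 13), cursors c1@0 c4@0 c2@6 c3@6, authorship 11..2323.....
After op 8 (insert('d')): buffer="ddexhpeeddxxgrhie" (len 17), cursors c1@2 c4@2 c2@10 c3@10, authorship 1411..232323.....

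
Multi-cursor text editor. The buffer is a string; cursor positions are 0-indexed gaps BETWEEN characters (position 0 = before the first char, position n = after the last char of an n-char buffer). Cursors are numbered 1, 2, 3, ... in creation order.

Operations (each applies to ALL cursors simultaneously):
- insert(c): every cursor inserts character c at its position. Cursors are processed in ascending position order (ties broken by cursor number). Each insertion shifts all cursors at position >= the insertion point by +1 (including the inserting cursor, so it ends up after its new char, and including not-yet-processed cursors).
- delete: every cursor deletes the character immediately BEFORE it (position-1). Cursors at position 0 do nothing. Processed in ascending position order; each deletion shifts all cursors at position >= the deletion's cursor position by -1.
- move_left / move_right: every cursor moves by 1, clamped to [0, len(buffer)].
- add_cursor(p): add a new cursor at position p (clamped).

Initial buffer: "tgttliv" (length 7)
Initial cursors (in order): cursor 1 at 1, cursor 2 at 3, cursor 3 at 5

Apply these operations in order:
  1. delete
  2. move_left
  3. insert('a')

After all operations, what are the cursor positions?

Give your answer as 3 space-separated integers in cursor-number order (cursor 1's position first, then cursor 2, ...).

After op 1 (delete): buffer="gtiv" (len 4), cursors c1@0 c2@1 c3@2, authorship ....
After op 2 (move_left): buffer="gtiv" (len 4), cursors c1@0 c2@0 c3@1, authorship ....
After op 3 (insert('a')): buffer="aagativ" (len 7), cursors c1@2 c2@2 c3@4, authorship 12.3...

Answer: 2 2 4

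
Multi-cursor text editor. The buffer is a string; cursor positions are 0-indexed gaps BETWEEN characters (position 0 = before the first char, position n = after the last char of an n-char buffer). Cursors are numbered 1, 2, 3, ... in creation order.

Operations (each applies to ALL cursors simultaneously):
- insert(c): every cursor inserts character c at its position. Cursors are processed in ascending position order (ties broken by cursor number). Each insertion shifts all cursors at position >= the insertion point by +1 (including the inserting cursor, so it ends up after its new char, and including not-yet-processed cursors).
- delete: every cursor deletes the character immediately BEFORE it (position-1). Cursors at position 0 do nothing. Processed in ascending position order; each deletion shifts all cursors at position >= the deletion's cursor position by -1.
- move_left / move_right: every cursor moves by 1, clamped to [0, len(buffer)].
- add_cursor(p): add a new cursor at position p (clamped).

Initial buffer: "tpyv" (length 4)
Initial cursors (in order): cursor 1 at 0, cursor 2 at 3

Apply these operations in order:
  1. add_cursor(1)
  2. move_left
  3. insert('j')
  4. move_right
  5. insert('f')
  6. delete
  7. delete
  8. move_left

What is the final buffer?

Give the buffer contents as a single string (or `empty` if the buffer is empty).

Answer: jpjv

Derivation:
After op 1 (add_cursor(1)): buffer="tpyv" (len 4), cursors c1@0 c3@1 c2@3, authorship ....
After op 2 (move_left): buffer="tpyv" (len 4), cursors c1@0 c3@0 c2@2, authorship ....
After op 3 (insert('j')): buffer="jjtpjyv" (len 7), cursors c1@2 c3@2 c2@5, authorship 13..2..
After op 4 (move_right): buffer="jjtpjyv" (len 7), cursors c1@3 c3@3 c2@6, authorship 13..2..
After op 5 (insert('f')): buffer="jjtffpjyfv" (len 10), cursors c1@5 c3@5 c2@9, authorship 13.13.2.2.
After op 6 (delete): buffer="jjtpjyv" (len 7), cursors c1@3 c3@3 c2@6, authorship 13..2..
After op 7 (delete): buffer="jpjv" (len 4), cursors c1@1 c3@1 c2@3, authorship 1.2.
After op 8 (move_left): buffer="jpjv" (len 4), cursors c1@0 c3@0 c2@2, authorship 1.2.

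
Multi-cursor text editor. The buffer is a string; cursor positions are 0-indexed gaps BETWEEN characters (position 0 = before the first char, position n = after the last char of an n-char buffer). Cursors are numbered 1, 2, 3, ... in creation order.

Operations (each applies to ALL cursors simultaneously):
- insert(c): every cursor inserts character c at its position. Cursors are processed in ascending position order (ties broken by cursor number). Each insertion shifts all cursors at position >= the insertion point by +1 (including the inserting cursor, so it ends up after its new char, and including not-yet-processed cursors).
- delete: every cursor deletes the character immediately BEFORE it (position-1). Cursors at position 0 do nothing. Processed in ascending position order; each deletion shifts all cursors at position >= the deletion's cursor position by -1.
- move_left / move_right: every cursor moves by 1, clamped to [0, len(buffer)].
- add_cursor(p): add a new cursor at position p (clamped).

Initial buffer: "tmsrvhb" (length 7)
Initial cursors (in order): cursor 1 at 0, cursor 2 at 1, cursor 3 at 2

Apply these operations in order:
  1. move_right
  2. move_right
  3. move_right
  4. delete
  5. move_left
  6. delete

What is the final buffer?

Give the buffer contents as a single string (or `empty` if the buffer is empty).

After op 1 (move_right): buffer="tmsrvhb" (len 7), cursors c1@1 c2@2 c3@3, authorship .......
After op 2 (move_right): buffer="tmsrvhb" (len 7), cursors c1@2 c2@3 c3@4, authorship .......
After op 3 (move_right): buffer="tmsrvhb" (len 7), cursors c1@3 c2@4 c3@5, authorship .......
After op 4 (delete): buffer="tmhb" (len 4), cursors c1@2 c2@2 c3@2, authorship ....
After op 5 (move_left): buffer="tmhb" (len 4), cursors c1@1 c2@1 c3@1, authorship ....
After op 6 (delete): buffer="mhb" (len 3), cursors c1@0 c2@0 c3@0, authorship ...

Answer: mhb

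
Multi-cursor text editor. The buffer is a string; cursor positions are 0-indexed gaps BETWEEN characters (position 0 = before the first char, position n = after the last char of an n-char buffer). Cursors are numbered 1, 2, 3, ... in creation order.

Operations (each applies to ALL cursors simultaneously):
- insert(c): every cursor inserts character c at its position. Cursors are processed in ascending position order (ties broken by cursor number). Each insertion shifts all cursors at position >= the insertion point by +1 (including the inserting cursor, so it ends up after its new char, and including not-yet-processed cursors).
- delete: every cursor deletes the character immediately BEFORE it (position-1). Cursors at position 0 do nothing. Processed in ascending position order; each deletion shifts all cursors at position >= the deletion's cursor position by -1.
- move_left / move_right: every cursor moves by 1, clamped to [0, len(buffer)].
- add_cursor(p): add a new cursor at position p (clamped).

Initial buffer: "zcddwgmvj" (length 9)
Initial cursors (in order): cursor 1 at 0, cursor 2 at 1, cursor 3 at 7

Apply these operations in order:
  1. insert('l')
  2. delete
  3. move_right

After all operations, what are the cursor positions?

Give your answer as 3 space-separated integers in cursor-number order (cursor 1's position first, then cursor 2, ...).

After op 1 (insert('l')): buffer="lzlcddwgmlvj" (len 12), cursors c1@1 c2@3 c3@10, authorship 1.2......3..
After op 2 (delete): buffer="zcddwgmvj" (len 9), cursors c1@0 c2@1 c3@7, authorship .........
After op 3 (move_right): buffer="zcddwgmvj" (len 9), cursors c1@1 c2@2 c3@8, authorship .........

Answer: 1 2 8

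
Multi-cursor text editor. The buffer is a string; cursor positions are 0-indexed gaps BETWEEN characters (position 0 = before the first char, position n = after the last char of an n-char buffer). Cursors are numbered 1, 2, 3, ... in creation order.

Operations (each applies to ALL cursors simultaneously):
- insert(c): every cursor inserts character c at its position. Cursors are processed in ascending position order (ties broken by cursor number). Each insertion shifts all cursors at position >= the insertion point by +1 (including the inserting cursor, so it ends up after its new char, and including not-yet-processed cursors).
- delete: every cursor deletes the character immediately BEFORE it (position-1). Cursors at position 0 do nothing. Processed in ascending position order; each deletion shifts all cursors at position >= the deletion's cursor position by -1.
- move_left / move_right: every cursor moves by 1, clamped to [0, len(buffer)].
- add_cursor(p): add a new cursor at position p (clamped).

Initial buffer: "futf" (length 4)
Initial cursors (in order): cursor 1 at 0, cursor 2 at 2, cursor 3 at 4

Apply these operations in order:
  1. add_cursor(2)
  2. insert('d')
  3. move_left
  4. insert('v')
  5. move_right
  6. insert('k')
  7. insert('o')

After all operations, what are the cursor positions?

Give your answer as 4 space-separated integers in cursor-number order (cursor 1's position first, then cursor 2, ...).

Answer: 4 14 20 14

Derivation:
After op 1 (add_cursor(2)): buffer="futf" (len 4), cursors c1@0 c2@2 c4@2 c3@4, authorship ....
After op 2 (insert('d')): buffer="dfuddtfd" (len 8), cursors c1@1 c2@5 c4@5 c3@8, authorship 1..24..3
After op 3 (move_left): buffer="dfuddtfd" (len 8), cursors c1@0 c2@4 c4@4 c3@7, authorship 1..24..3
After op 4 (insert('v')): buffer="vdfudvvdtfvd" (len 12), cursors c1@1 c2@7 c4@7 c3@11, authorship 11..2244..33
After op 5 (move_right): buffer="vdfudvvdtfvd" (len 12), cursors c1@2 c2@8 c4@8 c3@12, authorship 11..2244..33
After op 6 (insert('k')): buffer="vdkfudvvdkktfvdk" (len 16), cursors c1@3 c2@11 c4@11 c3@16, authorship 111..224424..333
After op 7 (insert('o')): buffer="vdkofudvvdkkootfvdko" (len 20), cursors c1@4 c2@14 c4@14 c3@20, authorship 1111..22442424..3333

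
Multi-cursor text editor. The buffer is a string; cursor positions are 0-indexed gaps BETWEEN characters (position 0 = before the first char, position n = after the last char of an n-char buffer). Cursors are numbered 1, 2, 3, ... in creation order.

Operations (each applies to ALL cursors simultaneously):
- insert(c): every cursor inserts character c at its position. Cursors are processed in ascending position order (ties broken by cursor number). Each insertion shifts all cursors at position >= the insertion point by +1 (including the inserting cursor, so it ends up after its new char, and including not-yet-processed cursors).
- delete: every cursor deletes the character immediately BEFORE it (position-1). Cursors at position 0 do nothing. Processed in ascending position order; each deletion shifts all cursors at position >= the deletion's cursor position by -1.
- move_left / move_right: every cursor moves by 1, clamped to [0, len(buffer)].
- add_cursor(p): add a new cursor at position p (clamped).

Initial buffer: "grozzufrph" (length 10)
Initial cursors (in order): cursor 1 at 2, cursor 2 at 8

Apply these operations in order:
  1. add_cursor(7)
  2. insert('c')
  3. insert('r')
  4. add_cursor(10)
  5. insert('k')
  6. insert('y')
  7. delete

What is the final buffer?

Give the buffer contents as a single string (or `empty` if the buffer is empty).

Answer: grcrkozzufckrkrcrkph

Derivation:
After op 1 (add_cursor(7)): buffer="grozzufrph" (len 10), cursors c1@2 c3@7 c2@8, authorship ..........
After op 2 (insert('c')): buffer="grcozzufcrcph" (len 13), cursors c1@3 c3@9 c2@11, authorship ..1.....3.2..
After op 3 (insert('r')): buffer="grcrozzufcrrcrph" (len 16), cursors c1@4 c3@11 c2@14, authorship ..11.....33.22..
After op 4 (add_cursor(10)): buffer="grcrozzufcrrcrph" (len 16), cursors c1@4 c4@10 c3@11 c2@14, authorship ..11.....33.22..
After op 5 (insert('k')): buffer="grcrkozzufckrkrcrkph" (len 20), cursors c1@5 c4@12 c3@14 c2@18, authorship ..111.....3433.222..
After op 6 (insert('y')): buffer="grcrkyozzufckyrkyrcrkyph" (len 24), cursors c1@6 c4@14 c3@17 c2@22, authorship ..1111.....344333.2222..
After op 7 (delete): buffer="grcrkozzufckrkrcrkph" (len 20), cursors c1@5 c4@12 c3@14 c2@18, authorship ..111.....3433.222..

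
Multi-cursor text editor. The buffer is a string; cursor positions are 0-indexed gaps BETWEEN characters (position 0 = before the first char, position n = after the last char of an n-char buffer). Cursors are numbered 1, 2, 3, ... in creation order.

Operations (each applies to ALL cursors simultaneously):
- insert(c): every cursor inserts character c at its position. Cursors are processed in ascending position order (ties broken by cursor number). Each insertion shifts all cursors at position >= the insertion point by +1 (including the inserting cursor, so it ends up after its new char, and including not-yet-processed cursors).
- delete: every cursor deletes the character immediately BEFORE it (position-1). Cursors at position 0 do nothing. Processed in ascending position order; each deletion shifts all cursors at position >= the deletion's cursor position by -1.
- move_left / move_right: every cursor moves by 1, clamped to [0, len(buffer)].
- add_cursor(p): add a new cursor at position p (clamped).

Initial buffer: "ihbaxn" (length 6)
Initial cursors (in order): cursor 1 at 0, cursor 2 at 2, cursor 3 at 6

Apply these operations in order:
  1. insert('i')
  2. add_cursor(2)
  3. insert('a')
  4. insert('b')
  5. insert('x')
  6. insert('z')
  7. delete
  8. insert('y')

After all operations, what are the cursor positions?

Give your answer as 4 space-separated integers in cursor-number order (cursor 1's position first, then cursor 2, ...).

Answer: 5 16 25 10

Derivation:
After op 1 (insert('i')): buffer="iihibaxni" (len 9), cursors c1@1 c2@4 c3@9, authorship 1..2....3
After op 2 (add_cursor(2)): buffer="iihibaxni" (len 9), cursors c1@1 c4@2 c2@4 c3@9, authorship 1..2....3
After op 3 (insert('a')): buffer="iaiahiabaxnia" (len 13), cursors c1@2 c4@4 c2@7 c3@13, authorship 11.4.22....33
After op 4 (insert('b')): buffer="iabiabhiabbaxniab" (len 17), cursors c1@3 c4@6 c2@10 c3@17, authorship 111.44.222....333
After op 5 (insert('x')): buffer="iabxiabxhiabxbaxniabx" (len 21), cursors c1@4 c4@8 c2@13 c3@21, authorship 1111.444.2222....3333
After op 6 (insert('z')): buffer="iabxziabxzhiabxzbaxniabxz" (len 25), cursors c1@5 c4@10 c2@16 c3@25, authorship 11111.4444.22222....33333
After op 7 (delete): buffer="iabxiabxhiabxbaxniabx" (len 21), cursors c1@4 c4@8 c2@13 c3@21, authorship 1111.444.2222....3333
After op 8 (insert('y')): buffer="iabxyiabxyhiabxybaxniabxy" (len 25), cursors c1@5 c4@10 c2@16 c3@25, authorship 11111.4444.22222....33333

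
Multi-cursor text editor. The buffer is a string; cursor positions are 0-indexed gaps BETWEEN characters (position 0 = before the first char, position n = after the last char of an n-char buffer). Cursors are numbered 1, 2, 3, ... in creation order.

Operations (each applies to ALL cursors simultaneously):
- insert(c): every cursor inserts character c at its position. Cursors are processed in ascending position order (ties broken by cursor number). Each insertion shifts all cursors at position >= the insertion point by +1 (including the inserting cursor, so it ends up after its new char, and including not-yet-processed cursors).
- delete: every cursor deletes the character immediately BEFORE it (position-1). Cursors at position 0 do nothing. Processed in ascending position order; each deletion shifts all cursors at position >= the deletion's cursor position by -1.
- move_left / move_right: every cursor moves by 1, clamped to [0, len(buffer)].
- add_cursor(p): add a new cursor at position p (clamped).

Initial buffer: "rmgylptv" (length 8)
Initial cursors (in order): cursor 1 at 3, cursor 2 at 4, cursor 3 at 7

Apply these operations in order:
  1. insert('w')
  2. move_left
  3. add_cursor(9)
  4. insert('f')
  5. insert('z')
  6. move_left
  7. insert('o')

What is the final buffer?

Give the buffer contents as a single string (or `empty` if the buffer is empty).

Answer: rmgfozwyfozwlptffzoozwv

Derivation:
After op 1 (insert('w')): buffer="rmgwywlptwv" (len 11), cursors c1@4 c2@6 c3@10, authorship ...1.2...3.
After op 2 (move_left): buffer="rmgwywlptwv" (len 11), cursors c1@3 c2@5 c3@9, authorship ...1.2...3.
After op 3 (add_cursor(9)): buffer="rmgwywlptwv" (len 11), cursors c1@3 c2@5 c3@9 c4@9, authorship ...1.2...3.
After op 4 (insert('f')): buffer="rmgfwyfwlptffwv" (len 15), cursors c1@4 c2@7 c3@13 c4@13, authorship ...11.22...343.
After op 5 (insert('z')): buffer="rmgfzwyfzwlptffzzwv" (len 19), cursors c1@5 c2@9 c3@17 c4@17, authorship ...111.222...34343.
After op 6 (move_left): buffer="rmgfzwyfzwlptffzzwv" (len 19), cursors c1@4 c2@8 c3@16 c4@16, authorship ...111.222...34343.
After op 7 (insert('o')): buffer="rmgfozwyfozwlptffzoozwv" (len 23), cursors c1@5 c2@10 c3@20 c4@20, authorship ...1111.2222...3433443.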